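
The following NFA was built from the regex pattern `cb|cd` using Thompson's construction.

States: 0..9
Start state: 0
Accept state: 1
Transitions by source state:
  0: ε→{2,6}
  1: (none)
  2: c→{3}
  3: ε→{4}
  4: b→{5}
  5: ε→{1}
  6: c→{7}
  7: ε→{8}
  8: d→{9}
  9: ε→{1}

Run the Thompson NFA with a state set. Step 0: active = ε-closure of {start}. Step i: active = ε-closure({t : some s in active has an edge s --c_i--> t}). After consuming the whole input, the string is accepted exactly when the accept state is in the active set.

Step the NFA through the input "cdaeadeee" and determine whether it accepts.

start: ε-closure({0}) = {0,2,6}
'c' @ 1: {3,4,7,8}
'd' @ 2: {1,9}  ✓accept
'a' @ 3: {}  — state set empty
rest 'eadeee' ignored (set empty)
end set {} — state 1 not in

Answer: REJECT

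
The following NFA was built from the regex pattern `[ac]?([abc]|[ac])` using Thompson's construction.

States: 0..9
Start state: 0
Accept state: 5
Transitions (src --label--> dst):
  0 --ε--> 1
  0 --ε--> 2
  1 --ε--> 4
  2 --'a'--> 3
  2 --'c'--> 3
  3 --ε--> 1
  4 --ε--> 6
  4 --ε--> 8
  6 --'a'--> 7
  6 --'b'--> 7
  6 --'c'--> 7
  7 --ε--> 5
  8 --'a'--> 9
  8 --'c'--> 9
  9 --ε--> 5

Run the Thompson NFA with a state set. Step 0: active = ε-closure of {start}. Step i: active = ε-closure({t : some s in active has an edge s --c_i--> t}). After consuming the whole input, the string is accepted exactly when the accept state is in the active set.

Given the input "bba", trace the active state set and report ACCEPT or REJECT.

Answer: REJECT

Steps:
initial (ε-close {0}): {0,1,2,4,6,8}
'b' @ 1: {5,7}  ✓accept
'b' @ 2: {}  — no active states
rest 'a' ignored (set empty)
end set {} — state 5 not in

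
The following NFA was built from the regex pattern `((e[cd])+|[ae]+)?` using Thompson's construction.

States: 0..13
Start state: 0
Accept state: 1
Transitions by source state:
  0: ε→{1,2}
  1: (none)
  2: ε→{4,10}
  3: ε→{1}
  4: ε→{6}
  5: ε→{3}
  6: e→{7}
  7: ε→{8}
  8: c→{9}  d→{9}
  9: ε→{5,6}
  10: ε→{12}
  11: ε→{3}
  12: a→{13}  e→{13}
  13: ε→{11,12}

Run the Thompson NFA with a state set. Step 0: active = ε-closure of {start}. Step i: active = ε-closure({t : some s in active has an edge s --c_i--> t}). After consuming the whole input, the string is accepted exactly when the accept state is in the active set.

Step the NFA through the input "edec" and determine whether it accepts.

Answer: ACCEPT

Derivation:
S₀ = ε-closure({0}) = {0,1,2,4,6,10,12}
'e' @ 1: {1,3,7,8,11,12,13}  ✓accept
'd' @ 2: {1,3,5,6,9}  ✓accept
'e' @ 3: {7,8}
'c' @ 4: {1,3,5,6,9}  ✓accept
after full input: {1,3,5,6,9}  (accept=1 in)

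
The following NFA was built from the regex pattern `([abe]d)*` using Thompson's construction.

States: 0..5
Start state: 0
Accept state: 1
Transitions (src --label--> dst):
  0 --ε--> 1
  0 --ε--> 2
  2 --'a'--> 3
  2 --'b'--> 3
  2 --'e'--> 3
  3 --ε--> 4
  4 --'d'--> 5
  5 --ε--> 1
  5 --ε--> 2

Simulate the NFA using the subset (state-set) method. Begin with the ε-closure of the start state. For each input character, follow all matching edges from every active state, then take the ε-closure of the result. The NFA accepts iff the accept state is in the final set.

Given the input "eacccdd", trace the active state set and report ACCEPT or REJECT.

initial (ε-close {0}): {0,1,2}
'e' @ 1: {3,4}
'a' @ 2: {}  — dead — no transitions
rest 'cccdd' ignored (set empty)
final: {}; accept 1 not in set

Answer: REJECT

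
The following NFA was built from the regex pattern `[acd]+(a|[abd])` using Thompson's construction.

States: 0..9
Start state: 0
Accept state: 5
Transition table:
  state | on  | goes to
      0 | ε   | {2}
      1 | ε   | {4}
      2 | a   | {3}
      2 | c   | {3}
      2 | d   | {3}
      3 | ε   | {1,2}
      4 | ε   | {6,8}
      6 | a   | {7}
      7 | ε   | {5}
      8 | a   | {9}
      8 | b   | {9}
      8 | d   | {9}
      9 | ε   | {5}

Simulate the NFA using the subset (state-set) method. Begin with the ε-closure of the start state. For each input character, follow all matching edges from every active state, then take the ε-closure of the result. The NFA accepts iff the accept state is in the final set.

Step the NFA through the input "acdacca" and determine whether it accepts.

Answer: ACCEPT

Trace:
S₀ = ε-closure({0}) = {0,2}
'a' @ 1: {1,2,3,4,6,8}
'c' @ 2: {1,2,3,4,6,8}
'd' @ 3: {1,2,3,4,5,6,8,9}  (accept∈set)
'a' @ 4: {1,2,3,4,5,6,7,8,9}  (accept∈set)
'c' @ 5: {1,2,3,4,6,8}
'c' @ 6: {1,2,3,4,6,8}
'a' @ 7: {1,2,3,4,5,6,7,8,9}  (accept∈set)
after full input: {1,2,3,4,5,6,7,8,9}  (accept=5 in)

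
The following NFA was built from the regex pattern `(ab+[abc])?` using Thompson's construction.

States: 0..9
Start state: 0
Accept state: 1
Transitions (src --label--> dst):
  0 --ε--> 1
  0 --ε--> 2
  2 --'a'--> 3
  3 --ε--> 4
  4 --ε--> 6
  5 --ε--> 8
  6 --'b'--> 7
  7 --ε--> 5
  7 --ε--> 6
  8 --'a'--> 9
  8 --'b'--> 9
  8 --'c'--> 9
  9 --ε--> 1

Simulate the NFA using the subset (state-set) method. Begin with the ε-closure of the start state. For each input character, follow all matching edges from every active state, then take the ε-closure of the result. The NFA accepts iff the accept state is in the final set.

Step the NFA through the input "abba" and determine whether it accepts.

S₀ = ε-closure({0}) = {0,1,2}
'a' @ 1: {3,4,6}
'b' @ 2: {5,6,7,8}
'b' @ 3: {1,5,6,7,8,9}  [accepting]
'a' @ 4: {1,9}  [accepting]
after full input: {1,9}  (accept=1 in)

Answer: ACCEPT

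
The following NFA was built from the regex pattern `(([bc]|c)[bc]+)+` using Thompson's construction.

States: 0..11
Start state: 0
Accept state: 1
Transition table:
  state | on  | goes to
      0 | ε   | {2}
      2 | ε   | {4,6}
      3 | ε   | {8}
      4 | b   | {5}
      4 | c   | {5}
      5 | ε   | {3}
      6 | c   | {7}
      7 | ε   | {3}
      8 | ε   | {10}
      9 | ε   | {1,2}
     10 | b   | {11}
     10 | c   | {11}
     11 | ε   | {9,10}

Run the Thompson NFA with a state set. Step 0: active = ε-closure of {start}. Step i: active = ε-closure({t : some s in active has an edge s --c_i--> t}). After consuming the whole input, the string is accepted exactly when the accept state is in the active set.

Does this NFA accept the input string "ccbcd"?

initial (ε-close {0}): {0,2,4,6}
'c' @ 1: {3,5,7,8,10}
'c' @ 2: {1,2,4,6,9,10,11}  ✓accept
'b' @ 3: {1,2,3,4,5,6,8,9,10,11}  ✓accept
'c' @ 4: {1,2,3,4,5,6,7,8,9,10,11}  ✓accept
'd' @ 5: {}  — state set empty
after full input: {}  (accept=1 not in)

Answer: REJECT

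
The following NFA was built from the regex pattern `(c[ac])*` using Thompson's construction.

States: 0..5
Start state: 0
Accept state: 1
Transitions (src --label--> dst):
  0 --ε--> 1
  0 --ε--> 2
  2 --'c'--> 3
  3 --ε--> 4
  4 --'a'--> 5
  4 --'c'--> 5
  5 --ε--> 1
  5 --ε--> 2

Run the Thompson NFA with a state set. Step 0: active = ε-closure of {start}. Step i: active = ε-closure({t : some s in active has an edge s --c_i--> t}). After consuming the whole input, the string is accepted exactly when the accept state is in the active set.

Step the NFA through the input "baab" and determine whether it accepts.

Answer: REJECT

Steps:
initial (ε-close {0}): {0,1,2}
'b' @ 1: {}  — state set empty
rest 'aab' ignored (set empty)
after full input: {}  (accept=1 not in)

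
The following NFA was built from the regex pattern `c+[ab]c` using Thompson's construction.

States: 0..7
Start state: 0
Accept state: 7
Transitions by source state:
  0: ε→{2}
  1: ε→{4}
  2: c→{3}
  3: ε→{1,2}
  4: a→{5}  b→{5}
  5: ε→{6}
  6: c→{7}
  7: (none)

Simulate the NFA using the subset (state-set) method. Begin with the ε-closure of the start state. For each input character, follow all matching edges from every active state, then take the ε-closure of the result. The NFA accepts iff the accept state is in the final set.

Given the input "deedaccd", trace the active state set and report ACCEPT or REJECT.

Answer: REJECT

Trace:
initial (ε-close {0}): {0,2}
'd' @ 1: {}  — state set empty
rest 'eedaccd' ignored (set empty)
final: {}; accept 7 not in set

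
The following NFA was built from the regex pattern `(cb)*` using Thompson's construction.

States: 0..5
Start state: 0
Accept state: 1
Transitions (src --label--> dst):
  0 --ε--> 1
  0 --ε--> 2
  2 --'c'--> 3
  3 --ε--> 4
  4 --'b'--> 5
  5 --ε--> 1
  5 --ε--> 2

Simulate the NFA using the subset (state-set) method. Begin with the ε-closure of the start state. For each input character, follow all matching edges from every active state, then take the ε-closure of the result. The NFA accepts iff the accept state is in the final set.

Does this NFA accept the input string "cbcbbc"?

Answer: REJECT

Trace:
initial (ε-close {0}): {0,1,2}
'c' @ 1: {3,4}
'b' @ 2: {1,2,5}  (accept∈set)
'c' @ 3: {3,4}
'b' @ 4: {1,2,5}  (accept∈set)
'b' @ 5: {}  — state set empty
rest 'c' ignored (set empty)
after full input: {}  (accept=1 not in)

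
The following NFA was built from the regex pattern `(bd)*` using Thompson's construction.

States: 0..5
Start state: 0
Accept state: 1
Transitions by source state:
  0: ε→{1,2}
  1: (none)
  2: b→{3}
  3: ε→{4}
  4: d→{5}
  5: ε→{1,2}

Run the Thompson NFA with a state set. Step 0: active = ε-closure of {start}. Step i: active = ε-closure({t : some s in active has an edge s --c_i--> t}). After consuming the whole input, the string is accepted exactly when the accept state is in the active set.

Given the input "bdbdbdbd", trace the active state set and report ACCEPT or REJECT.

Answer: ACCEPT

Derivation:
initial (ε-close {0}): {0,1,2}
'b' @ 1: {3,4}
'd' @ 2: {1,2,5}  [accepting]
'b' @ 3: {3,4}
'd' @ 4: {1,2,5}  [accepting]
'b' @ 5: {3,4}
'd' @ 6: {1,2,5}  [accepting]
'b' @ 7: {3,4}
'd' @ 8: {1,2,5}  [accepting]
after full input: {1,2,5}  (accept=1 in)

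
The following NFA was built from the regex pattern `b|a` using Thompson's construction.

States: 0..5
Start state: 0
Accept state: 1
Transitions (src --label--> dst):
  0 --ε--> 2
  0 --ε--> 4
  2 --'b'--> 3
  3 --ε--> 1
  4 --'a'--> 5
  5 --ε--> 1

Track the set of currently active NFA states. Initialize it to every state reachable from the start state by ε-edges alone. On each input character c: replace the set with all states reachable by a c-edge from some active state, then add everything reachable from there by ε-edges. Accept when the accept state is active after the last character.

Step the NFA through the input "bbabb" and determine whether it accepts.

Answer: REJECT

Steps:
S₀ = ε-closure({0}) = {0,2,4}
'b' @ 1: {1,3}  [accepting]
'b' @ 2: {}  — state set empty
rest 'abb' ignored (set empty)
after full input: {}  (accept=1 not in)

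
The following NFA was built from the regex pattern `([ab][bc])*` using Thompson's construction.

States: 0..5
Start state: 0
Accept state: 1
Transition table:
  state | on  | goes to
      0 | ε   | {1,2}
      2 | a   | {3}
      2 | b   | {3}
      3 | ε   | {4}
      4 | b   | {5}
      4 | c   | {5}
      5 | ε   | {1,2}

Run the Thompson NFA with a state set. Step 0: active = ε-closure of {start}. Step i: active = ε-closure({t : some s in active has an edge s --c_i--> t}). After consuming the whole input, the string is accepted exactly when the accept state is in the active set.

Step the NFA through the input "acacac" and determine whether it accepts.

Answer: ACCEPT

Trace:
S₀ = ε-closure({0}) = {0,1,2}
'a' @ 1: {3,4}
'c' @ 2: {1,2,5}  ✓accept
'a' @ 3: {3,4}
'c' @ 4: {1,2,5}  ✓accept
'a' @ 5: {3,4}
'c' @ 6: {1,2,5}  ✓accept
end set {1,2,5} — state 1 in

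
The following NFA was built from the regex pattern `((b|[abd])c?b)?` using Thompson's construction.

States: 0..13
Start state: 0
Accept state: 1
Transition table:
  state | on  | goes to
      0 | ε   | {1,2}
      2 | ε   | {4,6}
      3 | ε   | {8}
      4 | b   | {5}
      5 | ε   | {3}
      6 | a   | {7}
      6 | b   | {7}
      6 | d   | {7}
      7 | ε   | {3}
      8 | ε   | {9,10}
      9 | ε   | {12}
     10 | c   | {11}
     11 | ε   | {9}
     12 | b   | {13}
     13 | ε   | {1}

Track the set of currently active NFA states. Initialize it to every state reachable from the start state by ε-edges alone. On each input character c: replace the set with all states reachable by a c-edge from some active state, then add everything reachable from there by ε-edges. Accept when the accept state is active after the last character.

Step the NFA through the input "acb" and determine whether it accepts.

initial (ε-close {0}): {0,1,2,4,6}
'a' @ 1: {3,7,8,9,10,12}
'c' @ 2: {9,11,12}
'b' @ 3: {1,13}  ✓accept
after full input: {1,13}  (accept=1 in)

Answer: ACCEPT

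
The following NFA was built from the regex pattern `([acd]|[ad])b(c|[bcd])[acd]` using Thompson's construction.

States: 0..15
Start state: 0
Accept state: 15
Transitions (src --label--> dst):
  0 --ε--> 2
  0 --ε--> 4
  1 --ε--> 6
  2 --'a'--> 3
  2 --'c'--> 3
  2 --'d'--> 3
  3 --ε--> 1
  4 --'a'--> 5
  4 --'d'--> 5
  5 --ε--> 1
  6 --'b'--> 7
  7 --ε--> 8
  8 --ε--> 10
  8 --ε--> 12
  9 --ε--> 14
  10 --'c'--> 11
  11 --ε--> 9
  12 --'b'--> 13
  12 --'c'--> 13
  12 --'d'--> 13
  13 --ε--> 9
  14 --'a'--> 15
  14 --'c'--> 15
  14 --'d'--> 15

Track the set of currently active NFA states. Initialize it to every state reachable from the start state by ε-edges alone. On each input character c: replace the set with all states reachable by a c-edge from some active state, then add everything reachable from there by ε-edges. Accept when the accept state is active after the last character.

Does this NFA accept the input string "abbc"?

S₀ = ε-closure({0}) = {0,2,4}
'a' @ 1: {1,3,5,6}
'b' @ 2: {7,8,10,12}
'b' @ 3: {9,13,14}
'c' @ 4: {15}  ✓accept
after full input: {15}  (accept=15 in)

Answer: ACCEPT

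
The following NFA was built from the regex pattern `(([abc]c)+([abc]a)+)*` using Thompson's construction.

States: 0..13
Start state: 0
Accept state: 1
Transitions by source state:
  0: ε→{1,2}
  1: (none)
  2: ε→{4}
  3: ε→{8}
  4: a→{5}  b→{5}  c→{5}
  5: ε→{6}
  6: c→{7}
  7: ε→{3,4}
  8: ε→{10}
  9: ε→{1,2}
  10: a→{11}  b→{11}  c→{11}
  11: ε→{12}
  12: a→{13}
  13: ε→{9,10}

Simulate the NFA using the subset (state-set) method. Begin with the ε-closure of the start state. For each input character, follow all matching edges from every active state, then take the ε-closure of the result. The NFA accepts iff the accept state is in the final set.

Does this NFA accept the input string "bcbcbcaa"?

Answer: ACCEPT

Trace:
start: ε-closure({0}) = {0,1,2,4}
'b' @ 1: {5,6}
'c' @ 2: {3,4,7,8,10}
'b' @ 3: {5,6,11,12}
'c' @ 4: {3,4,7,8,10}
'b' @ 5: {5,6,11,12}
'c' @ 6: {3,4,7,8,10}
'a' @ 7: {5,6,11,12}
'a' @ 8: {1,2,4,9,10,13}  ✓accept
after full input: {1,2,4,9,10,13}  (accept=1 in)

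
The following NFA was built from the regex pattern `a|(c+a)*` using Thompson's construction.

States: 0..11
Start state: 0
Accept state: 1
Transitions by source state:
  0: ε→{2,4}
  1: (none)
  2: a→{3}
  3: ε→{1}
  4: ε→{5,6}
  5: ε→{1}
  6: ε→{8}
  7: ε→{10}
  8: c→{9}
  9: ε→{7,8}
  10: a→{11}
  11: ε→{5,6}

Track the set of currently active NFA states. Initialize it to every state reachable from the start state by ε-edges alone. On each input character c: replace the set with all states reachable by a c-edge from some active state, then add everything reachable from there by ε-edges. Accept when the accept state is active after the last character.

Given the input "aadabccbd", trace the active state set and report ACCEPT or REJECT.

Answer: REJECT

Derivation:
S₀ = ε-closure({0}) = {0,1,2,4,5,6,8}
'a' @ 1: {1,3}  (accept∈set)
'a' @ 2: {}  — dead — no transitions
rest 'dabccbd' ignored (set empty)
end set {} — state 1 not in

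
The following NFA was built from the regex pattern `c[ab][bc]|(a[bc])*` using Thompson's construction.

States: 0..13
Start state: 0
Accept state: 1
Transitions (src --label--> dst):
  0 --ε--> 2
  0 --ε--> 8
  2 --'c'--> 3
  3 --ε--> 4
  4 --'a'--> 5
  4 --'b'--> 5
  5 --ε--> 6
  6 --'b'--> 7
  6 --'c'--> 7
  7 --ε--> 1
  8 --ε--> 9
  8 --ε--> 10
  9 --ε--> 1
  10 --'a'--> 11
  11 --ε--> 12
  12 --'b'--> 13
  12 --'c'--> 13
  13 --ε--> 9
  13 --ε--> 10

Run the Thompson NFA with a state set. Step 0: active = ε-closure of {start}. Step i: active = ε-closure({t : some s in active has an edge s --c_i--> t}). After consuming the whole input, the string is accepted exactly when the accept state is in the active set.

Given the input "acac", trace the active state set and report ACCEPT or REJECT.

start: ε-closure({0}) = {0,1,2,8,9,10}
'a' @ 1: {11,12}
'c' @ 2: {1,9,10,13}  [accepting]
'a' @ 3: {11,12}
'c' @ 4: {1,9,10,13}  [accepting]
final: {1,9,10,13}; accept 1 in set

Answer: ACCEPT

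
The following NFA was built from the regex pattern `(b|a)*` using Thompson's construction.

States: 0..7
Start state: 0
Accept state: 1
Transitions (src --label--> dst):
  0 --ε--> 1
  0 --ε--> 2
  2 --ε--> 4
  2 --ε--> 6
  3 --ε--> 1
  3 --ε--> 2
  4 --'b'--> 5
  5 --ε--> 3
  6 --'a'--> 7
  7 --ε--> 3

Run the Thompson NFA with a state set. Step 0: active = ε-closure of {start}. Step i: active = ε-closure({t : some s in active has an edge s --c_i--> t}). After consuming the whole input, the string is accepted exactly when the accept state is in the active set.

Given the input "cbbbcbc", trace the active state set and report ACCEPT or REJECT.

Answer: REJECT

Trace:
initial (ε-close {0}): {0,1,2,4,6}
'c' @ 1: {}  — state set empty
rest 'bbbcbc' ignored (set empty)
end set {} — state 1 not in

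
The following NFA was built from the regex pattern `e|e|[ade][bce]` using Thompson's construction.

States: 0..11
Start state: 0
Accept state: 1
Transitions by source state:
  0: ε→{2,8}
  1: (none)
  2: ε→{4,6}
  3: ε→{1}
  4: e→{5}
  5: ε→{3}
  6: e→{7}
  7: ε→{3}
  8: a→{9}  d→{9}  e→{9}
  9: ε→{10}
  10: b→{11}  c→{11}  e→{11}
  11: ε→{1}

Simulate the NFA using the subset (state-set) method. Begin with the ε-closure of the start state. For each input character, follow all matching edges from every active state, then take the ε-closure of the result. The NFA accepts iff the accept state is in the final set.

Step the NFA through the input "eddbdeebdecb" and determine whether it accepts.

S₀ = ε-closure({0}) = {0,2,4,6,8}
'e' @ 1: {1,3,5,7,9,10}  [accepting]
'd' @ 2: {}  — no active states
rest 'dbdeebdecb' ignored (set empty)
end set {} — state 1 not in

Answer: REJECT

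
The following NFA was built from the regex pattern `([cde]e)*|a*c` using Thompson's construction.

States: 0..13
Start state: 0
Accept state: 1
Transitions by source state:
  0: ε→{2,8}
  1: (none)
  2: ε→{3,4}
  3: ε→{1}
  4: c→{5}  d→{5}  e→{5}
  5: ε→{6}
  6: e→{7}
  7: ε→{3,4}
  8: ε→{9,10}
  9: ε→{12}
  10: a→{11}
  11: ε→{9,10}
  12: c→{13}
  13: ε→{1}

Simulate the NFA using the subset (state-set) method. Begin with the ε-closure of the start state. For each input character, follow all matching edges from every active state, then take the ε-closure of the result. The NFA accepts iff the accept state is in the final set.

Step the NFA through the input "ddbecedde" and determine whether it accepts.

start: ε-closure({0}) = {0,1,2,3,4,8,9,10,12}
'd' @ 1: {5,6}
'd' @ 2: {}  — dead — no transitions
rest 'becedde' ignored (set empty)
final: {}; accept 1 not in set

Answer: REJECT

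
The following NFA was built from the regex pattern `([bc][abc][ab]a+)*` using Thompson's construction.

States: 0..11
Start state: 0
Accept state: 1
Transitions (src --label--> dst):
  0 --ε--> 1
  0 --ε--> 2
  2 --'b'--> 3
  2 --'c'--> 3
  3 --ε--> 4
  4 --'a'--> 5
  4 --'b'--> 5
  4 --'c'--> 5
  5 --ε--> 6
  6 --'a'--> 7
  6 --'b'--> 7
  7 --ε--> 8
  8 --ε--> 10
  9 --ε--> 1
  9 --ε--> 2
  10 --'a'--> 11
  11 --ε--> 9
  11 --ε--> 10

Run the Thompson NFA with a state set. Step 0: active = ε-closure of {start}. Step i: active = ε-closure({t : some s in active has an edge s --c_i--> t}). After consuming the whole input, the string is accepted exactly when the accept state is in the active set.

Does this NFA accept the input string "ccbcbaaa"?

Answer: REJECT

Steps:
initial (ε-close {0}): {0,1,2}
'c' @ 1: {3,4}
'c' @ 2: {5,6}
'b' @ 3: {7,8,10}
'c' @ 4: {}  — dead — no transitions
rest 'baaa' ignored (set empty)
after full input: {}  (accept=1 not in)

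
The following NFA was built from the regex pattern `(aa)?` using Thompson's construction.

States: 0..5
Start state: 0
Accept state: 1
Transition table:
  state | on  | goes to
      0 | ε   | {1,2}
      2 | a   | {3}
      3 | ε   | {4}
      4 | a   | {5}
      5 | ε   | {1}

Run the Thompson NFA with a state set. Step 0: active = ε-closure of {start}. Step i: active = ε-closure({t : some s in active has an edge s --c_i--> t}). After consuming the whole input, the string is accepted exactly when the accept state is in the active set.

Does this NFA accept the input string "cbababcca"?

Answer: REJECT

Steps:
S₀ = ε-closure({0}) = {0,1,2}
'c' @ 1: {}  — dead — no transitions
rest 'bababcca' ignored (set empty)
final: {}; accept 1 not in set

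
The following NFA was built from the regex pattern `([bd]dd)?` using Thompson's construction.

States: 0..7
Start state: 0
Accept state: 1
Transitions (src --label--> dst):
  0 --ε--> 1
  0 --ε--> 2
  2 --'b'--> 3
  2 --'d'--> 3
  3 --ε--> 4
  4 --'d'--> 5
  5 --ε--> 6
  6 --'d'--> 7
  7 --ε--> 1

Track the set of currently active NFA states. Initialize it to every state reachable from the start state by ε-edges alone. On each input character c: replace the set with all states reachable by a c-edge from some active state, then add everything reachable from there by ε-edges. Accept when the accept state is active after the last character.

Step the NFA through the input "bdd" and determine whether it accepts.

Answer: ACCEPT

Derivation:
start: ε-closure({0}) = {0,1,2}
'b' @ 1: {3,4}
'd' @ 2: {5,6}
'd' @ 3: {1,7}  [accepting]
after full input: {1,7}  (accept=1 in)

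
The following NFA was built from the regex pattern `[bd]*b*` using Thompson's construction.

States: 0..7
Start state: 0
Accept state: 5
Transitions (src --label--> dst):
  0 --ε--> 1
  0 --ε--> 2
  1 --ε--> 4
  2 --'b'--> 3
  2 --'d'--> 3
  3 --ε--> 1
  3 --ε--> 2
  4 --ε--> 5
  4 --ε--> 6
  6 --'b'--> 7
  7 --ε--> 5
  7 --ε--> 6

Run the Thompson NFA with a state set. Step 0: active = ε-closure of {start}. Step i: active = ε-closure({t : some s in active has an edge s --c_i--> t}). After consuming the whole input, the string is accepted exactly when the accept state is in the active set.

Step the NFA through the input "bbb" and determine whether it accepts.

S₀ = ε-closure({0}) = {0,1,2,4,5,6}
'b' @ 1: {1,2,3,4,5,6,7}  ✓accept
'b' @ 2: {1,2,3,4,5,6,7}  ✓accept
'b' @ 3: {1,2,3,4,5,6,7}  ✓accept
end set {1,2,3,4,5,6,7} — state 5 in

Answer: ACCEPT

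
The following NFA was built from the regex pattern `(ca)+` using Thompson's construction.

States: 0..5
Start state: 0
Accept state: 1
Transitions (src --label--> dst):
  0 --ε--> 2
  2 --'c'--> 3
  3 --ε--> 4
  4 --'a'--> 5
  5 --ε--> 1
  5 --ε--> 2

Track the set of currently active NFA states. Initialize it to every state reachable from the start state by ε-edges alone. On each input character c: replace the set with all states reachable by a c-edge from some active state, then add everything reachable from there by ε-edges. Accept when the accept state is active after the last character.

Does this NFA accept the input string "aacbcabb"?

Answer: REJECT

Derivation:
S₀ = ε-closure({0}) = {0,2}
'a' @ 1: {}  — dead — no transitions
rest 'acbcabb' ignored (set empty)
end set {} — state 1 not in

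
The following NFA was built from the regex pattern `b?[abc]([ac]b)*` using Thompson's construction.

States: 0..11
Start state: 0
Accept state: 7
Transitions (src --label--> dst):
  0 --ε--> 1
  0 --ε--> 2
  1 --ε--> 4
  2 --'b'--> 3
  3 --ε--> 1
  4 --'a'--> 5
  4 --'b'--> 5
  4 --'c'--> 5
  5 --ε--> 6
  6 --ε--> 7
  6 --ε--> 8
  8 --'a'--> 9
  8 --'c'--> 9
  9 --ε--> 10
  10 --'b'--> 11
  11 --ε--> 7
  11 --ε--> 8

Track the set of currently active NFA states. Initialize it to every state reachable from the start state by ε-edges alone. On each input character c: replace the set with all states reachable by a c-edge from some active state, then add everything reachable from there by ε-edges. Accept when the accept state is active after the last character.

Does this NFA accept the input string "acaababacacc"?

Answer: REJECT

Derivation:
initial (ε-close {0}): {0,1,2,4}
'a' @ 1: {5,6,7,8}  [accepting]
'c' @ 2: {9,10}
'a' @ 3: {}  — dead — no transitions
rest 'ababacacc' ignored (set empty)
final: {}; accept 7 not in set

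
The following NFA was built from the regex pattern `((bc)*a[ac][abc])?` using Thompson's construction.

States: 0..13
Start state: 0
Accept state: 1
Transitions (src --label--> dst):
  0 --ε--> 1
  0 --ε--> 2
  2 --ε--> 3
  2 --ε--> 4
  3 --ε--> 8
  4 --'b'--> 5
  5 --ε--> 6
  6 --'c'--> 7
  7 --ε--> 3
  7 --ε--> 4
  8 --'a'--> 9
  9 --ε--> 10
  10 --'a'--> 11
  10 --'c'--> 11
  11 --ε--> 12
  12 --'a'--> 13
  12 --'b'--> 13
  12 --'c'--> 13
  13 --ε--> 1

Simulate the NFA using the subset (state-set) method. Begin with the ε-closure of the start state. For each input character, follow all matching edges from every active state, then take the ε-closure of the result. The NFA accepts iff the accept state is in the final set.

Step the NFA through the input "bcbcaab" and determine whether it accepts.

S₀ = ε-closure({0}) = {0,1,2,3,4,8}
'b' @ 1: {5,6}
'c' @ 2: {3,4,7,8}
'b' @ 3: {5,6}
'c' @ 4: {3,4,7,8}
'a' @ 5: {9,10}
'a' @ 6: {11,12}
'b' @ 7: {1,13}  [accepting]
end set {1,13} — state 1 in

Answer: ACCEPT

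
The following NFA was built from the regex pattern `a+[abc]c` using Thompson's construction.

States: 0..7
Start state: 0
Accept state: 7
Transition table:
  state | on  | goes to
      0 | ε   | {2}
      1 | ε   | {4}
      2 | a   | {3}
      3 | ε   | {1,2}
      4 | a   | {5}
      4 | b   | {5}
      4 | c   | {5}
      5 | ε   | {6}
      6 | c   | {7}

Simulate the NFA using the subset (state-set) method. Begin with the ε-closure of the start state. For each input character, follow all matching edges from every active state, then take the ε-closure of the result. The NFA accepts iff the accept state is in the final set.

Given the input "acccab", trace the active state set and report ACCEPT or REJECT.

Answer: REJECT

Derivation:
start: ε-closure({0}) = {0,2}
'a' @ 1: {1,2,3,4}
'c' @ 2: {5,6}
'c' @ 3: {7}  [accepting]
'c' @ 4: {}  — state set empty
rest 'ab' ignored (set empty)
end set {} — state 7 not in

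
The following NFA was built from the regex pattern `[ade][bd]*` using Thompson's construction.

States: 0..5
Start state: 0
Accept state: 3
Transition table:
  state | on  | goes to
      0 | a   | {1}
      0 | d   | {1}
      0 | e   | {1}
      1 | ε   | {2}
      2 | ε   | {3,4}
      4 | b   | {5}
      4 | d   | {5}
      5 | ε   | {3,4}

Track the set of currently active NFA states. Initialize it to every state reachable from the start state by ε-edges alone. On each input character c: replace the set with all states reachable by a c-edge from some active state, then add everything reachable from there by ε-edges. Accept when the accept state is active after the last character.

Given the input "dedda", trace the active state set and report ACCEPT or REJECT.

Answer: REJECT

Derivation:
initial (ε-close {0}): {0}
'd' @ 1: {1,2,3,4}  [accepting]
'e' @ 2: {}  — state set empty
rest 'dda' ignored (set empty)
end set {} — state 3 not in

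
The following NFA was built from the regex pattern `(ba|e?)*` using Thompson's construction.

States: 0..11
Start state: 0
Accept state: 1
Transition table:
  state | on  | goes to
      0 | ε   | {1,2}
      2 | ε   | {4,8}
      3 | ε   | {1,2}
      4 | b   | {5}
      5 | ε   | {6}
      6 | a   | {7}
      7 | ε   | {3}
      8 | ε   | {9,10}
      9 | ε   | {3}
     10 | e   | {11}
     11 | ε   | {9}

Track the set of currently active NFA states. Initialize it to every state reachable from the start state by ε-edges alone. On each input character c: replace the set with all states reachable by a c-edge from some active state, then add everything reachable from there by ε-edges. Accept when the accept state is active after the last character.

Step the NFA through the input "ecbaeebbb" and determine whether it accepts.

Answer: REJECT

Derivation:
initial (ε-close {0}): {0,1,2,3,4,8,9,10}
'e' @ 1: {1,2,3,4,8,9,10,11}  ✓accept
'c' @ 2: {}  — state set empty
rest 'baeebbb' ignored (set empty)
final: {}; accept 1 not in set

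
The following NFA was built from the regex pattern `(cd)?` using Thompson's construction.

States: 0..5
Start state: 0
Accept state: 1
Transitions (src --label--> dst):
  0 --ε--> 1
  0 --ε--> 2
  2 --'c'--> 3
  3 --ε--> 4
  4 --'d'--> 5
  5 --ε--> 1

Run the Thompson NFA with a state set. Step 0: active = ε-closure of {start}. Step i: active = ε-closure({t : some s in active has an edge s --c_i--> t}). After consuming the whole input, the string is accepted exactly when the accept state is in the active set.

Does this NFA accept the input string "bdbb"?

initial (ε-close {0}): {0,1,2}
'b' @ 1: {}  — dead — no transitions
rest 'dbb' ignored (set empty)
after full input: {}  (accept=1 not in)

Answer: REJECT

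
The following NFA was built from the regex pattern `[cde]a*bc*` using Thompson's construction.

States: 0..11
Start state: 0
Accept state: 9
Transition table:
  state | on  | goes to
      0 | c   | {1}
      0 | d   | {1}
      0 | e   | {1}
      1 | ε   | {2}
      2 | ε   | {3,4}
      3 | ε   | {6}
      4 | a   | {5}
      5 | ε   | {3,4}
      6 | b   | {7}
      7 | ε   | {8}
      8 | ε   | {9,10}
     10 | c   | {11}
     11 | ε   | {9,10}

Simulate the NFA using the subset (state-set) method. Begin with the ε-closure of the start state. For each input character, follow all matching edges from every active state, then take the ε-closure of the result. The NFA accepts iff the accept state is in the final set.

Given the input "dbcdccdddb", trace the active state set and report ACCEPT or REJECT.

Answer: REJECT

Trace:
initial (ε-close {0}): {0}
'd' @ 1: {1,2,3,4,6}
'b' @ 2: {7,8,9,10}  (accept∈set)
'c' @ 3: {9,10,11}  (accept∈set)
'd' @ 4: {}  — no active states
rest 'ccdddb' ignored (set empty)
final: {}; accept 9 not in set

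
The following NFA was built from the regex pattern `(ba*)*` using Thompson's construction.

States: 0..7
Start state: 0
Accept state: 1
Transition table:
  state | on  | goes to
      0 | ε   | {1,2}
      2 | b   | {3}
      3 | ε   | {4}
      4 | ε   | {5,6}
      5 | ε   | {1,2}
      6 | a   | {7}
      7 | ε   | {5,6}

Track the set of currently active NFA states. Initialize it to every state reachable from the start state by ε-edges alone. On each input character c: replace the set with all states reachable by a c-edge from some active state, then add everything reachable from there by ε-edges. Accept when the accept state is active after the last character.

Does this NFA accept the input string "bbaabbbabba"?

S₀ = ε-closure({0}) = {0,1,2}
'b' @ 1: {1,2,3,4,5,6}  [accepting]
'b' @ 2: {1,2,3,4,5,6}  [accepting]
'a' @ 3: {1,2,5,6,7}  [accepting]
'a' @ 4: {1,2,5,6,7}  [accepting]
'b' @ 5: {1,2,3,4,5,6}  [accepting]
'b' @ 6: {1,2,3,4,5,6}  [accepting]
'b' @ 7: {1,2,3,4,5,6}  [accepting]
'a' @ 8: {1,2,5,6,7}  [accepting]
'b' @ 9: {1,2,3,4,5,6}  [accepting]
'b' @ 10: {1,2,3,4,5,6}  [accepting]
'a' @ 11: {1,2,5,6,7}  [accepting]
final: {1,2,5,6,7}; accept 1 in set

Answer: ACCEPT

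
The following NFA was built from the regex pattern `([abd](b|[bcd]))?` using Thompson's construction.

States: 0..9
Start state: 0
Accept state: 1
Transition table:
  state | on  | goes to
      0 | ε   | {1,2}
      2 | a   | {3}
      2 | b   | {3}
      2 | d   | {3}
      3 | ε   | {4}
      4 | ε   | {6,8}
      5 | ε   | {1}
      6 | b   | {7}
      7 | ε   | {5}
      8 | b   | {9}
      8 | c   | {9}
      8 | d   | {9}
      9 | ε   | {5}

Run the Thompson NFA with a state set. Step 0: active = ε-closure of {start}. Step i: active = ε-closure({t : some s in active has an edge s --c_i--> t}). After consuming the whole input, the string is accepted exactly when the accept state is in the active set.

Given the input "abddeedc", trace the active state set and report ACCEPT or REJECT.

start: ε-closure({0}) = {0,1,2}
'a' @ 1: {3,4,6,8}
'b' @ 2: {1,5,7,9}  [accepting]
'd' @ 3: {}  — dead — no transitions
rest 'deedc' ignored (set empty)
after full input: {}  (accept=1 not in)

Answer: REJECT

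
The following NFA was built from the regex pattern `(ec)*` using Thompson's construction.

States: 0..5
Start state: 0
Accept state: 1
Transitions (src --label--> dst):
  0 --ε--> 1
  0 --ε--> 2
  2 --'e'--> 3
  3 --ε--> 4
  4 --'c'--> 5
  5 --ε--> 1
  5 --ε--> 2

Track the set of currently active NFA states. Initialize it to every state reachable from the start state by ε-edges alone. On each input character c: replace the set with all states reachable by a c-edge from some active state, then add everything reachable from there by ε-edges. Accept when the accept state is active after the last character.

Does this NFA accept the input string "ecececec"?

Answer: ACCEPT

Trace:
S₀ = ε-closure({0}) = {0,1,2}
'e' @ 1: {3,4}
'c' @ 2: {1,2,5}  (accept∈set)
'e' @ 3: {3,4}
'c' @ 4: {1,2,5}  (accept∈set)
'e' @ 5: {3,4}
'c' @ 6: {1,2,5}  (accept∈set)
'e' @ 7: {3,4}
'c' @ 8: {1,2,5}  (accept∈set)
after full input: {1,2,5}  (accept=1 in)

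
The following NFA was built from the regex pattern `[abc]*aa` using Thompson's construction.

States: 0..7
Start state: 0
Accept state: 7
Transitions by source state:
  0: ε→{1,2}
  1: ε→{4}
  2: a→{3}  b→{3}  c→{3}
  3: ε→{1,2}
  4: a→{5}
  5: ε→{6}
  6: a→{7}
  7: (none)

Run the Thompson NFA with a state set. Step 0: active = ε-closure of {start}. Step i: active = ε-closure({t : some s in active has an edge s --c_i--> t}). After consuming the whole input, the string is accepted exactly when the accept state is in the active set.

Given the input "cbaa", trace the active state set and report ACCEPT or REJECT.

Answer: ACCEPT

Trace:
initial (ε-close {0}): {0,1,2,4}
'c' @ 1: {1,2,3,4}
'b' @ 2: {1,2,3,4}
'a' @ 3: {1,2,3,4,5,6}
'a' @ 4: {1,2,3,4,5,6,7}  [accepting]
end set {1,2,3,4,5,6,7} — state 7 in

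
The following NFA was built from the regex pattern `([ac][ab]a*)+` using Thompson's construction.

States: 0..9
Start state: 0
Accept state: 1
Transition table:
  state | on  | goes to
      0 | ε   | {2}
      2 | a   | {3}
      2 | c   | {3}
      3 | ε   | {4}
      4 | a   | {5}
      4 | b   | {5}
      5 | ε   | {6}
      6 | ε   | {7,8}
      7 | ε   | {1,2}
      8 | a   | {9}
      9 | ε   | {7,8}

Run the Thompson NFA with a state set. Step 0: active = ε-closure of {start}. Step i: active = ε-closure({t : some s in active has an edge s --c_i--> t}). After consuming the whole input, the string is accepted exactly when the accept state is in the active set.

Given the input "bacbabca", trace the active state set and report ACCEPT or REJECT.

Answer: REJECT

Trace:
start: ε-closure({0}) = {0,2}
'b' @ 1: {}  — no active states
rest 'acbabca' ignored (set empty)
end set {} — state 1 not in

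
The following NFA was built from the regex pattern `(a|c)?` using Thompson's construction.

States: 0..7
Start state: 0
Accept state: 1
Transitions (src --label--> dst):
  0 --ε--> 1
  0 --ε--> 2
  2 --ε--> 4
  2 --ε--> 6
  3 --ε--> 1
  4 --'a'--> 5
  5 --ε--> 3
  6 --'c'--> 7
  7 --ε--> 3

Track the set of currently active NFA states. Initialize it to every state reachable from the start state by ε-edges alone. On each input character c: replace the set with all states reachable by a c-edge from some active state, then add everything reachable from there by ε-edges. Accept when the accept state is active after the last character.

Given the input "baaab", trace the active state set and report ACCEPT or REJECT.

initial (ε-close {0}): {0,1,2,4,6}
'b' @ 1: {}  — no active states
rest 'aaab' ignored (set empty)
end set {} — state 1 not in

Answer: REJECT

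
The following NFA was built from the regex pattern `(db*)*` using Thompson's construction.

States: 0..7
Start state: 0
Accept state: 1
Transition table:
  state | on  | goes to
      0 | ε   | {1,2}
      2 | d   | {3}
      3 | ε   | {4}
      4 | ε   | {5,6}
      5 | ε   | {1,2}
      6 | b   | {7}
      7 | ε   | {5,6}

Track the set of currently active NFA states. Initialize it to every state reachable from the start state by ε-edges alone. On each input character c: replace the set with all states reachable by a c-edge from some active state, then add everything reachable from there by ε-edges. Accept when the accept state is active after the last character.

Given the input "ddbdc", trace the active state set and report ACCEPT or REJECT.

initial (ε-close {0}): {0,1,2}
'd' @ 1: {1,2,3,4,5,6}  (accept∈set)
'd' @ 2: {1,2,3,4,5,6}  (accept∈set)
'b' @ 3: {1,2,5,6,7}  (accept∈set)
'd' @ 4: {1,2,3,4,5,6}  (accept∈set)
'c' @ 5: {}  — dead — no transitions
final: {}; accept 1 not in set

Answer: REJECT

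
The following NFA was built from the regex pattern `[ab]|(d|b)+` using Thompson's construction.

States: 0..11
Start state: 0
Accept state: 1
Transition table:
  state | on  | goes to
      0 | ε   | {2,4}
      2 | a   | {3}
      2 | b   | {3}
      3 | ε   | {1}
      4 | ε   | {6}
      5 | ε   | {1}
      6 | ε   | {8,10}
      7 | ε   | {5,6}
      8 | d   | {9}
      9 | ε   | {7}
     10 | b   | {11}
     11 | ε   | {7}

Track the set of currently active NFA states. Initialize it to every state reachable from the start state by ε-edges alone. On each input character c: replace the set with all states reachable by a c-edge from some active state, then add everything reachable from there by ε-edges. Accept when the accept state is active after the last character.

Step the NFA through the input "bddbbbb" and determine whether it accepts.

Answer: ACCEPT

Derivation:
start: ε-closure({0}) = {0,2,4,6,8,10}
'b' @ 1: {1,3,5,6,7,8,10,11}  [accepting]
'd' @ 2: {1,5,6,7,8,9,10}  [accepting]
'd' @ 3: {1,5,6,7,8,9,10}  [accepting]
'b' @ 4: {1,5,6,7,8,10,11}  [accepting]
'b' @ 5: {1,5,6,7,8,10,11}  [accepting]
'b' @ 6: {1,5,6,7,8,10,11}  [accepting]
'b' @ 7: {1,5,6,7,8,10,11}  [accepting]
end set {1,5,6,7,8,10,11} — state 1 in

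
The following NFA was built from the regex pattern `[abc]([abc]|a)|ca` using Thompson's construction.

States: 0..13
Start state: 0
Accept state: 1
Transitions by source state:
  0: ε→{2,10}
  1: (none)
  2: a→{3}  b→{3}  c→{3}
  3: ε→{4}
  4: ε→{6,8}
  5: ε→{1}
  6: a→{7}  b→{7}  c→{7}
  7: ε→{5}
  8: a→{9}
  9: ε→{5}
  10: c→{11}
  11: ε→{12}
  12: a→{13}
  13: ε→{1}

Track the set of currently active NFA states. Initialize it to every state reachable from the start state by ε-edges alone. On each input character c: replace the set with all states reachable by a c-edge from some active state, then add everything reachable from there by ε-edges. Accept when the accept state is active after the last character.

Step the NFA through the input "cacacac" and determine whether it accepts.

initial (ε-close {0}): {0,2,10}
'c' @ 1: {3,4,6,8,11,12}
'a' @ 2: {1,5,7,9,13}  ✓accept
'c' @ 3: {}  — state set empty
rest 'acac' ignored (set empty)
final: {}; accept 1 not in set

Answer: REJECT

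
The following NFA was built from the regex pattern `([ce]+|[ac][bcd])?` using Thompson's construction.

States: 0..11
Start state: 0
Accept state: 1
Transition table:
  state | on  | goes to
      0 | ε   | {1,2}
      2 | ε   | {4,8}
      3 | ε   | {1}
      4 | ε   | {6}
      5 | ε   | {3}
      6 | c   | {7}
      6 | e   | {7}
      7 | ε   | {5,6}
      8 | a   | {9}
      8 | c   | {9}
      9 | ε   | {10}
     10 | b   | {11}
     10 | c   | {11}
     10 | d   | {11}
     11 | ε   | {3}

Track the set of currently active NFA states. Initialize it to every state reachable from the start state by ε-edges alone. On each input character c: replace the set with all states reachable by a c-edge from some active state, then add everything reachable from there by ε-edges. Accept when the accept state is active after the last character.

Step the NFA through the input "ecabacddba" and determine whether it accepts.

Answer: REJECT

Derivation:
initial (ε-close {0}): {0,1,2,4,6,8}
'e' @ 1: {1,3,5,6,7}  [accepting]
'c' @ 2: {1,3,5,6,7}  [accepting]
'a' @ 3: {}  — state set empty
rest 'bacddba' ignored (set empty)
end set {} — state 1 not in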